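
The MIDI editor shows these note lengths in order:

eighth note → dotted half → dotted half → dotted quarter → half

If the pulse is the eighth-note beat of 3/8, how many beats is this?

20

One eighth-note beat = 2 sixteenth notes.
Each duration in sixteenth notes: eighth note = 2; dotted half = 12; dotted half = 12; dotted quarter = 6; half = 8.
Altogether 2 + 12 + 12 + 6 + 8 = 40.
40 ÷ 2 = 20 beats.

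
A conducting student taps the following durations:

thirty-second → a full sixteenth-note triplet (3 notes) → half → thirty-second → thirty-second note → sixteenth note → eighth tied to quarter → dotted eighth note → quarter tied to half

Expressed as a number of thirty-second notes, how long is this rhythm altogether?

67

Working in thirty-second notes: thirty-second = 1; a full sixteenth-note triplet (3 notes) (three triplet sixteenths span one eighth) = 4; half = 16; thirty-second = 1; thirty-second note = 1; sixteenth note = 2; eighth tied to quarter (eighth + quarter) = 12; dotted eighth note = 6; quarter tied to half (quarter + half) = 24.
Altogether 1 + 4 + 16 + 1 + 1 + 2 + 12 + 6 + 24 = 67 thirty-second notes.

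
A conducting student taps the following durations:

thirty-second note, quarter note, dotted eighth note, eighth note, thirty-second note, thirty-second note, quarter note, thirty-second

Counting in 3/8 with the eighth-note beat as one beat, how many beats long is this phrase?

7.5

One eighth-note beat = 4 thirty-second notes.
Express everything in thirty-second notes: thirty-second note = 1; quarter note = 8; dotted eighth note = 6; eighth note = 4; thirty-second note = 1; thirty-second note = 1; quarter note = 8; thirty-second = 1.
Altogether 1 + 8 + 6 + 4 + 1 + 1 + 8 + 1 = 30.
30 ÷ 4 = 7.5 beats.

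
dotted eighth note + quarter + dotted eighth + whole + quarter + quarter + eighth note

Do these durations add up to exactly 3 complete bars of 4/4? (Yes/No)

One bar of 4/4 = 16 sixteenth notes, so 3 bars = 48.
Working in sixteenth notes: dotted eighth note = 3; quarter = 4; dotted eighth = 3; whole = 16; quarter = 4; quarter = 4; eighth note = 2.
Sum: 3 + 4 + 3 + 16 + 4 + 4 + 2 = 36.
36 falls short of 48, so the answer is No.

No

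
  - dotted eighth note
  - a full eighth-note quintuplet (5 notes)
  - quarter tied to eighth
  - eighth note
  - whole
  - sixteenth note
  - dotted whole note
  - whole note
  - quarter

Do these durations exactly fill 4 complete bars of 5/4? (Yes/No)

Yes

One bar of 5/4 = 20 sixteenth notes, so 4 bars = 80.
Express everything in sixteenth notes: dotted eighth note = 3; a full eighth-note quintuplet (5 notes) (five quintuplet eighths span one half) = 8; quarter tied to eighth (quarter + eighth) = 6; eighth note = 2; whole = 16; sixteenth note = 1; dotted whole note = 24; whole note = 16; quarter = 4.
Sum: 3 + 8 + 6 + 2 + 16 + 1 + 24 + 16 + 4 = 80.
80 equals 80, so the answer is Yes.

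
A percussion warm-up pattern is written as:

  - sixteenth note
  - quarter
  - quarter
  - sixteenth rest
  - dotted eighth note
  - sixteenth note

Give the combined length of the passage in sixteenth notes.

Working in sixteenth notes: sixteenth note = 1; quarter = 4; quarter = 4; sixteenth rest = 1; dotted eighth note = 3; sixteenth note = 1.
Total: 1 + 4 + 4 + 1 + 3 + 1 = 14 sixteenth notes.

14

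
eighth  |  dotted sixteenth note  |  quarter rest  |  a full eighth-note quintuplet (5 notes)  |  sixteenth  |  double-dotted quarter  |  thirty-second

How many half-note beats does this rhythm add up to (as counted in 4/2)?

One half-note beat = 16 thirty-second notes.
Working in thirty-second notes: eighth = 4; dotted sixteenth note = 3; quarter rest = 8; a full eighth-note quintuplet (5 notes) (five quintuplet eighths span one half) = 16; sixteenth = 2; double-dotted quarter = 14; thirty-second = 1.
Total: 4 + 3 + 8 + 16 + 2 + 14 + 1 = 48.
48 ÷ 16 = 3 beats.

3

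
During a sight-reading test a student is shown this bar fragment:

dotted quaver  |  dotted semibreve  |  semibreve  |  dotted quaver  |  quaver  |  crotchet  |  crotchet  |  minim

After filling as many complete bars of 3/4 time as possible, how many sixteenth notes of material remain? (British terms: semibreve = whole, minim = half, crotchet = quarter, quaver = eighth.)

One bar of 3/4 = 12 sixteenth notes.
Convert each value to sixteenth notes: dotted quaver = 3; dotted semibreve = 24; semibreve = 16; dotted quaver = 3; quaver = 2; crotchet = 4; crotchet = 4; minim = 8.
Adding: 3 + 24 + 16 + 3 + 2 + 4 + 4 + 8 = 64.
64 ÷ 12 = 5 complete bars with 4 sixteenth notes remaining.

4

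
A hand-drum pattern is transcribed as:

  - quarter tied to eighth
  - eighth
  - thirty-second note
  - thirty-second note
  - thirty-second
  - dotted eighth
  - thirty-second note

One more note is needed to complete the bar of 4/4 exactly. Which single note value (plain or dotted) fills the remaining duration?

The bar of 4/4 = 32 thirty-second notes.
Express everything in thirty-second notes: quarter tied to eighth (quarter + eighth) = 12; eighth = 4; thirty-second note = 1; thirty-second note = 1; thirty-second = 1; dotted eighth = 6; thirty-second note = 1.
Sum: 12 + 4 + 1 + 1 + 1 + 6 + 1 = 26.
Remaining: 32 − 26 = 6 thirty-second notes, which is a dotted eighth note.

dotted eighth note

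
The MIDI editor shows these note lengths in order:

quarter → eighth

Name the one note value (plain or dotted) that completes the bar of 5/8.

The bar of 5/8 = 5 eighth notes.
Convert each value to eighth notes: quarter = 2; eighth = 1.
Total: 2 + 1 = 3.
Remaining: 5 − 3 = 2 eighth notes, which is a quarter note.

quarter note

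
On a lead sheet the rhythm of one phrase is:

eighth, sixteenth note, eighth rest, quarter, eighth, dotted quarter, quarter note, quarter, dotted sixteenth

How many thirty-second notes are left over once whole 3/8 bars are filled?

One bar of 3/8 = 12 thirty-second notes.
Convert each value to thirty-second notes: eighth = 4; sixteenth note = 2; eighth rest = 4; quarter = 8; eighth = 4; dotted quarter = 12; quarter note = 8; quarter = 8; dotted sixteenth = 3.
Adding: 4 + 2 + 4 + 8 + 4 + 12 + 8 + 8 + 3 = 53.
53 ÷ 12 = 4 complete bars with 5 thirty-second notes remaining.

5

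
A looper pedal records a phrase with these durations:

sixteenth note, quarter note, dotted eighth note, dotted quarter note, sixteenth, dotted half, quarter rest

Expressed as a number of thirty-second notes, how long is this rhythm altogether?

62

Express everything in thirty-second notes: sixteenth note = 2; quarter note = 8; dotted eighth note = 6; dotted quarter note = 12; sixteenth = 2; dotted half = 24; quarter rest = 8.
Adding: 2 + 8 + 6 + 12 + 2 + 24 + 8 = 62 thirty-second notes.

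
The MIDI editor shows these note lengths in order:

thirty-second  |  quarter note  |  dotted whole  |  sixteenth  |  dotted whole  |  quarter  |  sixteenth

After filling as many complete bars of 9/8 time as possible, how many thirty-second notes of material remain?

9

One bar of 9/8 = 36 thirty-second notes.
Working in thirty-second notes: thirty-second = 1; quarter note = 8; dotted whole = 48; sixteenth = 2; dotted whole = 48; quarter = 8; sixteenth = 2.
Sum: 1 + 8 + 48 + 2 + 48 + 8 + 2 = 117.
117 ÷ 36 = 3 complete bars with 9 thirty-second notes remaining.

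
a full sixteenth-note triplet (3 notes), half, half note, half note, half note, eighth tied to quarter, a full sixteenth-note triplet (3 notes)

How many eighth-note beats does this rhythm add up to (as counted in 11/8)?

One eighth-note beat = 2 sixteenth notes.
Working in sixteenth notes: a full sixteenth-note triplet (3 notes) (three triplet sixteenths span one eighth) = 2; half = 8; half note = 8; half note = 8; half note = 8; eighth tied to quarter (eighth + quarter) = 6; a full sixteenth-note triplet (3 notes) (three triplet sixteenths span one eighth) = 2.
Sum: 2 + 8 + 8 + 8 + 8 + 6 + 2 = 42.
42 ÷ 2 = 21 beats.

21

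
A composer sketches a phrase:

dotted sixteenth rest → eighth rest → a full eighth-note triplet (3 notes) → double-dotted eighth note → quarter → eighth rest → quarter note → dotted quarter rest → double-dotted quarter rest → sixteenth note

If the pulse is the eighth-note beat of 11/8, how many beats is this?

One eighth-note beat = 4 thirty-second notes.
Each duration in thirty-second notes: dotted sixteenth rest = 3; eighth rest = 4; a full eighth-note triplet (3 notes) (three triplet eighths span one quarter) = 8; double-dotted eighth note = 7; quarter = 8; eighth rest = 4; quarter note = 8; dotted quarter rest = 12; double-dotted quarter rest = 14; sixteenth note = 2.
Total: 3 + 4 + 8 + 7 + 8 + 4 + 8 + 12 + 14 + 2 = 70.
70 ÷ 4 = 17.5 beats.

17.5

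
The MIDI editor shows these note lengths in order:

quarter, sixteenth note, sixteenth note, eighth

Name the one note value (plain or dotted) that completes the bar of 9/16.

sixteenth note

The bar of 9/16 = 9 sixteenth notes.
Convert each value to sixteenth notes: quarter = 4; sixteenth note = 1; sixteenth note = 1; eighth = 2.
Altogether 4 + 1 + 1 + 2 = 8.
Remaining: 9 − 8 = 1 sixteenth note, which is a sixteenth note.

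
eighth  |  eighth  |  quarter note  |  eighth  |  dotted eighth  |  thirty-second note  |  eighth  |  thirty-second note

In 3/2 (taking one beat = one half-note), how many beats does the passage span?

2

One half-note beat = 16 thirty-second notes.
Express everything in thirty-second notes: eighth = 4; eighth = 4; quarter note = 8; eighth = 4; dotted eighth = 6; thirty-second note = 1; eighth = 4; thirty-second note = 1.
Adding: 4 + 4 + 8 + 4 + 6 + 1 + 4 + 1 = 32.
32 ÷ 16 = 2 beats.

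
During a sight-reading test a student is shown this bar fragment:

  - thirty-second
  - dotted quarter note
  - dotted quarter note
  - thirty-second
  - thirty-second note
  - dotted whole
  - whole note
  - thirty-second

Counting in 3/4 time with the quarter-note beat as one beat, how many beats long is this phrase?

13.5

One quarter-note beat = 8 thirty-second notes.
Working in thirty-second notes: thirty-second = 1; dotted quarter note = 12; dotted quarter note = 12; thirty-second = 1; thirty-second note = 1; dotted whole = 48; whole note = 32; thirty-second = 1.
Altogether 1 + 12 + 12 + 1 + 1 + 48 + 32 + 1 = 108.
108 ÷ 8 = 13.5 beats.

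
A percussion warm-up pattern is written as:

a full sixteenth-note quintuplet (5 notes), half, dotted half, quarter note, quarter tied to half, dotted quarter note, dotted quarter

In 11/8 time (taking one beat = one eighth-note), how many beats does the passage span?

One eighth-note beat = 2 sixteenth notes.
Convert each value to sixteenth notes: a full sixteenth-note quintuplet (5 notes) (five quintuplet sixteenths span one quarter) = 4; half = 8; dotted half = 12; quarter note = 4; quarter tied to half (quarter + half) = 12; dotted quarter note = 6; dotted quarter = 6.
Sum: 4 + 8 + 12 + 4 + 12 + 6 + 6 = 52.
52 ÷ 2 = 26 beats.

26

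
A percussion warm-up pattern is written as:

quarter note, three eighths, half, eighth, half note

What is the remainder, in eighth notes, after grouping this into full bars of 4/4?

6

One bar of 4/4 = 8 eighth notes.
Each duration in eighth notes: quarter note = 2; eighth = 1; eighth = 1; eighth = 1; half = 4; eighth = 1; half note = 4.
Sum: 2 + 1 + 1 + 1 + 4 + 1 + 4 = 14.
14 ÷ 8 = 1 complete bar with 6 eighth notes remaining.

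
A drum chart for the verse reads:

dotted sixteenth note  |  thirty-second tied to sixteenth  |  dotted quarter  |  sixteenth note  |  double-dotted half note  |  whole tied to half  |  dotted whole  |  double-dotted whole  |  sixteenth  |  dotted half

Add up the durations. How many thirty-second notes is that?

226

In thirty-second notes: dotted sixteenth note = 3; thirty-second tied to sixteenth (thirty-second + sixteenth) = 3; dotted quarter = 12; sixteenth note = 2; double-dotted half note = 28; whole tied to half (whole + half) = 48; dotted whole = 48; double-dotted whole = 56; sixteenth = 2; dotted half = 24.
Adding: 3 + 3 + 12 + 2 + 28 + 48 + 48 + 56 + 2 + 24 = 226 thirty-second notes.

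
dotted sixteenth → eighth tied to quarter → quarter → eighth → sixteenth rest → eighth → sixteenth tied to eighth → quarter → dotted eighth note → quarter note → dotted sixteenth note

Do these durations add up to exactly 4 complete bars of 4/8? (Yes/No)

Yes

One bar of 4/8 = 16 thirty-second notes, so 4 bars = 64.
Working in thirty-second notes: dotted sixteenth = 3; eighth tied to quarter (eighth + quarter) = 12; quarter = 8; eighth = 4; sixteenth rest = 2; eighth = 4; sixteenth tied to eighth (sixteenth + eighth) = 6; quarter = 8; dotted eighth note = 6; quarter note = 8; dotted sixteenth note = 3.
Altogether 3 + 12 + 8 + 4 + 2 + 4 + 6 + 8 + 6 + 8 + 3 = 64.
64 equals 64, so the answer is Yes.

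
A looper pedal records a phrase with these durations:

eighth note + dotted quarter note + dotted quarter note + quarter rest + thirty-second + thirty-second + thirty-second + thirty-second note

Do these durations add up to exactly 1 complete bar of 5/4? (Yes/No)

One bar of 5/4 = 40 thirty-second notes.
Working in thirty-second notes: eighth note = 4; dotted quarter note = 12; dotted quarter note = 12; quarter rest = 8; thirty-second = 1; thirty-second = 1; thirty-second = 1; thirty-second note = 1.
Total: 4 + 12 + 12 + 8 + 1 + 1 + 1 + 1 = 40.
40 equals 40, so the answer is Yes.

Yes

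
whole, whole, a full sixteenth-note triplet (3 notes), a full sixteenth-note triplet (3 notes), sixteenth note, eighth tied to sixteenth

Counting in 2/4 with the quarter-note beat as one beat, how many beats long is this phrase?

10

One quarter-note beat = 4 sixteenth notes.
In sixteenth notes: whole = 16; whole = 16; a full sixteenth-note triplet (3 notes) (three triplet sixteenths span one eighth) = 2; a full sixteenth-note triplet (3 notes) (three triplet sixteenths span one eighth) = 2; sixteenth note = 1; eighth tied to sixteenth (eighth + sixteenth) = 3.
Altogether 16 + 16 + 2 + 2 + 1 + 3 = 40.
40 ÷ 4 = 10 beats.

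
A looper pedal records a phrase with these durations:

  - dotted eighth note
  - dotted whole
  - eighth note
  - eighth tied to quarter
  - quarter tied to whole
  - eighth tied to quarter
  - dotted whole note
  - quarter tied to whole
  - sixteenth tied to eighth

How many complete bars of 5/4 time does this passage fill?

5

One bar of 5/4 = 20 sixteenth notes.
In sixteenth notes: dotted eighth note = 3; dotted whole = 24; eighth note = 2; eighth tied to quarter (eighth + quarter) = 6; quarter tied to whole (quarter + whole) = 20; eighth tied to quarter (eighth + quarter) = 6; dotted whole note = 24; quarter tied to whole (quarter + whole) = 20; sixteenth tied to eighth (sixteenth + eighth) = 3.
Adding: 3 + 24 + 2 + 6 + 20 + 6 + 24 + 20 + 3 = 108.
108 ÷ 20 = 5 complete bars with 8 left over.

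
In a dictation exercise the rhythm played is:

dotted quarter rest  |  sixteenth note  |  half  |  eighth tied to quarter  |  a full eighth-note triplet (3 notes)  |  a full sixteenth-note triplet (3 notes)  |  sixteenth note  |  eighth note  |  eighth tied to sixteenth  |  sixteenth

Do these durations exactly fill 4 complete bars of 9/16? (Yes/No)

One bar of 9/16 = 9 sixteenth notes, so 4 bars = 36.
Express everything in sixteenth notes: dotted quarter rest = 6; sixteenth note = 1; half = 8; eighth tied to quarter (eighth + quarter) = 6; a full eighth-note triplet (3 notes) (three triplet eighths span one quarter) = 4; a full sixteenth-note triplet (3 notes) (three triplet sixteenths span one eighth) = 2; sixteenth note = 1; eighth note = 2; eighth tied to sixteenth (eighth + sixteenth) = 3; sixteenth = 1.
Altogether 6 + 1 + 8 + 6 + 4 + 2 + 1 + 2 + 3 + 1 = 34.
34 falls short of 36, so the answer is No.

No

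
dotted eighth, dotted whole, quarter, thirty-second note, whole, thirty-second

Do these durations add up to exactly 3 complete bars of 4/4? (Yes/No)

Yes

One bar of 4/4 = 32 thirty-second notes, so 3 bars = 96.
In thirty-second notes: dotted eighth = 6; dotted whole = 48; quarter = 8; thirty-second note = 1; whole = 32; thirty-second = 1.
Altogether 6 + 48 + 8 + 1 + 32 + 1 = 96.
96 equals 96, so the answer is Yes.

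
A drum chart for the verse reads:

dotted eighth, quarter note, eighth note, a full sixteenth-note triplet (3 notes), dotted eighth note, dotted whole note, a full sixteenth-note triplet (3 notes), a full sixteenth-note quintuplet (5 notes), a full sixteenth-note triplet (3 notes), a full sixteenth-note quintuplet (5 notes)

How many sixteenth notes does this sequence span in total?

50

Each duration in sixteenth notes: dotted eighth = 3; quarter note = 4; eighth note = 2; a full sixteenth-note triplet (3 notes) (three triplet sixteenths span one eighth) = 2; dotted eighth note = 3; dotted whole note = 24; a full sixteenth-note triplet (3 notes) (three triplet sixteenths span one eighth) = 2; a full sixteenth-note quintuplet (5 notes) (five quintuplet sixteenths span one quarter) = 4; a full sixteenth-note triplet (3 notes) (three triplet sixteenths span one eighth) = 2; a full sixteenth-note quintuplet (5 notes) (five quintuplet sixteenths span one quarter) = 4.
Adding: 3 + 4 + 2 + 2 + 3 + 24 + 2 + 4 + 2 + 4 = 50 sixteenth notes.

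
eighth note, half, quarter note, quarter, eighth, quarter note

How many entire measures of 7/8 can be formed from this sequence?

1

One bar of 7/8 = 7 eighth notes.
Express everything in eighth notes: eighth note = 1; half = 4; quarter note = 2; quarter = 2; eighth = 1; quarter note = 2.
Total: 1 + 4 + 2 + 2 + 1 + 2 = 12.
12 ÷ 7 = 1 complete bar with 5 left over.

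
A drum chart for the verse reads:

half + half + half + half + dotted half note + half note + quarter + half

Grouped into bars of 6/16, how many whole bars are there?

One bar of 6/16 = 3 eighth notes.
In eighth notes: half = 4; half = 4; half = 4; half = 4; dotted half note = 6; half note = 4; quarter = 2; half = 4.
Adding: 4 + 4 + 4 + 4 + 6 + 4 + 2 + 4 = 32.
32 ÷ 3 = 10 complete bars with 2 left over.

10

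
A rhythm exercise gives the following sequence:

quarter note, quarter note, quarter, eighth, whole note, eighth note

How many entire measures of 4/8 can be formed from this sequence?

4

One bar of 4/8 = 4 eighth notes.
Working in eighth notes: quarter note = 2; quarter note = 2; quarter = 2; eighth = 1; whole note = 8; eighth note = 1.
Sum: 2 + 2 + 2 + 1 + 8 + 1 = 16.
16 ÷ 4 = 4 complete bars with 0 left over.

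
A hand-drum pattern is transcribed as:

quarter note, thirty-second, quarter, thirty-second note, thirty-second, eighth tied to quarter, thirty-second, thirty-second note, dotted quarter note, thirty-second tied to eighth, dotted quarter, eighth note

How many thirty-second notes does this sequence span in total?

Each duration in thirty-second notes: quarter note = 8; thirty-second = 1; quarter = 8; thirty-second note = 1; thirty-second = 1; eighth tied to quarter (eighth + quarter) = 12; thirty-second = 1; thirty-second note = 1; dotted quarter note = 12; thirty-second tied to eighth (thirty-second + eighth) = 5; dotted quarter = 12; eighth note = 4.
Sum: 8 + 1 + 8 + 1 + 1 + 12 + 1 + 1 + 12 + 5 + 12 + 4 = 66 thirty-second notes.

66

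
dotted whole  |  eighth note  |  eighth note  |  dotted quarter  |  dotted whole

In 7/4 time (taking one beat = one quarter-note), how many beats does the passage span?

14.5

One quarter-note beat = 2 eighth notes.
Each duration in eighth notes: dotted whole = 12; eighth note = 1; eighth note = 1; dotted quarter = 3; dotted whole = 12.
Sum: 12 + 1 + 1 + 3 + 12 = 29.
29 ÷ 2 = 14.5 beats.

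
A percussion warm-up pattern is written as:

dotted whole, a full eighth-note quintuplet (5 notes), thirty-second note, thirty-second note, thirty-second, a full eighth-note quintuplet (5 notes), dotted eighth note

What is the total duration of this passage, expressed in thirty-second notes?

89

In thirty-second notes: dotted whole = 48; a full eighth-note quintuplet (5 notes) (five quintuplet eighths span one half) = 16; thirty-second note = 1; thirty-second note = 1; thirty-second = 1; a full eighth-note quintuplet (5 notes) (five quintuplet eighths span one half) = 16; dotted eighth note = 6.
Total: 48 + 16 + 1 + 1 + 1 + 16 + 6 = 89 thirty-second notes.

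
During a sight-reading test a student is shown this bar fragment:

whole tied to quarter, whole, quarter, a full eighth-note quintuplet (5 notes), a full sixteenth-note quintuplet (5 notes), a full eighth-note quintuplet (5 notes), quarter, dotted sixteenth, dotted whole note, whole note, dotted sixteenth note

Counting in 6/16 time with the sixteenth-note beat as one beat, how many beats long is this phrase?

107

One sixteenth-note beat = 2 thirty-second notes.
Each duration in thirty-second notes: whole tied to quarter (whole + quarter) = 40; whole = 32; quarter = 8; a full eighth-note quintuplet (5 notes) (five quintuplet eighths span one half) = 16; a full sixteenth-note quintuplet (5 notes) (five quintuplet sixteenths span one quarter) = 8; a full eighth-note quintuplet (5 notes) (five quintuplet eighths span one half) = 16; quarter = 8; dotted sixteenth = 3; dotted whole note = 48; whole note = 32; dotted sixteenth note = 3.
Total: 40 + 32 + 8 + 16 + 8 + 16 + 8 + 3 + 48 + 32 + 3 = 214.
214 ÷ 2 = 107 beats.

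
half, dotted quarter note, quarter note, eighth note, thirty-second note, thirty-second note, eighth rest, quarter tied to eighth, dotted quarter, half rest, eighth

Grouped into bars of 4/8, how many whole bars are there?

5

One bar of 4/8 = 16 thirty-second notes.
Each duration in thirty-second notes: half = 16; dotted quarter note = 12; quarter note = 8; eighth note = 4; thirty-second note = 1; thirty-second note = 1; eighth rest = 4; quarter tied to eighth (quarter + eighth) = 12; dotted quarter = 12; half rest = 16; eighth = 4.
Total: 16 + 12 + 8 + 4 + 1 + 1 + 4 + 12 + 12 + 16 + 4 = 90.
90 ÷ 16 = 5 complete bars with 10 left over.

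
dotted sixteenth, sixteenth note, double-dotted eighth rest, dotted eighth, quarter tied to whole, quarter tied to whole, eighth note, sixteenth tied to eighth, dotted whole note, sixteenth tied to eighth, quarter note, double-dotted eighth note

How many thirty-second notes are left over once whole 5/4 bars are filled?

One bar of 5/4 = 40 thirty-second notes.
Convert each value to thirty-second notes: dotted sixteenth = 3; sixteenth note = 2; double-dotted eighth rest = 7; dotted eighth = 6; quarter tied to whole (quarter + whole) = 40; quarter tied to whole (quarter + whole) = 40; eighth note = 4; sixteenth tied to eighth (sixteenth + eighth) = 6; dotted whole note = 48; sixteenth tied to eighth (sixteenth + eighth) = 6; quarter note = 8; double-dotted eighth note = 7.
Sum: 3 + 2 + 7 + 6 + 40 + 40 + 4 + 6 + 48 + 6 + 8 + 7 = 177.
177 ÷ 40 = 4 complete bars with 17 thirty-second notes remaining.

17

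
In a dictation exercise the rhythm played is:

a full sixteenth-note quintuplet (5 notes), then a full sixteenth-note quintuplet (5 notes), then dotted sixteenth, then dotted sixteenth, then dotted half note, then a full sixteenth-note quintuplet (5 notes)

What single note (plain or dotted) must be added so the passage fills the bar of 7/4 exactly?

The bar of 7/4 = 56 thirty-second notes.
In thirty-second notes: a full sixteenth-note quintuplet (5 notes) (five quintuplet sixteenths span one quarter) = 8; a full sixteenth-note quintuplet (5 notes) (five quintuplet sixteenths span one quarter) = 8; dotted sixteenth = 3; dotted sixteenth = 3; dotted half note = 24; a full sixteenth-note quintuplet (5 notes) (five quintuplet sixteenths span one quarter) = 8.
Adding: 8 + 8 + 3 + 3 + 24 + 8 = 54.
Remaining: 56 − 54 = 2 thirty-second notes, which is a sixteenth note.

sixteenth note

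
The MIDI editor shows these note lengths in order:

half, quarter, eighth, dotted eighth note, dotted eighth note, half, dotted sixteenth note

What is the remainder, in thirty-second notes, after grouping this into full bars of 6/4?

11

One bar of 6/4 = 48 thirty-second notes.
Each duration in thirty-second notes: half = 16; quarter = 8; eighth = 4; dotted eighth note = 6; dotted eighth note = 6; half = 16; dotted sixteenth note = 3.
Sum: 16 + 8 + 4 + 6 + 6 + 16 + 3 = 59.
59 ÷ 48 = 1 complete bar with 11 thirty-second notes remaining.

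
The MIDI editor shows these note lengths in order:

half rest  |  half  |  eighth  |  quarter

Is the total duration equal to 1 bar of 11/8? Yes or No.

One bar of 11/8 = 11 eighth notes.
Working in eighth notes: half rest = 4; half = 4; eighth = 1; quarter = 2.
Sum: 4 + 4 + 1 + 2 = 11.
11 equals 11, so the answer is Yes.

Yes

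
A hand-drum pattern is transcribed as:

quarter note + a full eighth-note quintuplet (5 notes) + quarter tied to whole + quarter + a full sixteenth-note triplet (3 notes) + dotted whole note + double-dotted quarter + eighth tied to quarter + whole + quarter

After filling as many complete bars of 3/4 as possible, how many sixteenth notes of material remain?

11

One bar of 3/4 = 12 sixteenth notes.
Each duration in sixteenth notes: quarter note = 4; a full eighth-note quintuplet (5 notes) (five quintuplet eighths span one half) = 8; quarter tied to whole (quarter + whole) = 20; quarter = 4; a full sixteenth-note triplet (3 notes) (three triplet sixteenths span one eighth) = 2; dotted whole note = 24; double-dotted quarter = 7; eighth tied to quarter (eighth + quarter) = 6; whole = 16; quarter = 4.
Altogether 4 + 8 + 20 + 4 + 2 + 24 + 7 + 6 + 16 + 4 = 95.
95 ÷ 12 = 7 complete bars with 11 sixteenth notes remaining.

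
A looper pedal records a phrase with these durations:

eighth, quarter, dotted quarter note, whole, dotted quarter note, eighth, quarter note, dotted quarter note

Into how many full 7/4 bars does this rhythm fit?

1

One bar of 7/4 = 14 eighth notes.
In eighth notes: eighth = 1; quarter = 2; dotted quarter note = 3; whole = 8; dotted quarter note = 3; eighth = 1; quarter note = 2; dotted quarter note = 3.
Adding: 1 + 2 + 3 + 8 + 3 + 1 + 2 + 3 = 23.
23 ÷ 14 = 1 complete bar with 9 left over.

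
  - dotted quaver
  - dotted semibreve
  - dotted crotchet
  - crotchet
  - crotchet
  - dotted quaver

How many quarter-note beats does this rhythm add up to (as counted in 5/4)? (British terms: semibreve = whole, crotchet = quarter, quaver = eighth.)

11

One quarter-note beat = 4 sixteenth notes.
Express everything in sixteenth notes: dotted quaver = 3; dotted semibreve = 24; dotted crotchet = 6; crotchet = 4; crotchet = 4; dotted quaver = 3.
Sum: 3 + 24 + 6 + 4 + 4 + 3 = 44.
44 ÷ 4 = 11 beats.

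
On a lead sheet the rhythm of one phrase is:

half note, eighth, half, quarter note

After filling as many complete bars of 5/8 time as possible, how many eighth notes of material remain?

1

One bar of 5/8 = 5 eighth notes.
Each duration in eighth notes: half note = 4; eighth = 1; half = 4; quarter note = 2.
Adding: 4 + 1 + 4 + 2 = 11.
11 ÷ 5 = 2 complete bars with 1 eighth note remaining.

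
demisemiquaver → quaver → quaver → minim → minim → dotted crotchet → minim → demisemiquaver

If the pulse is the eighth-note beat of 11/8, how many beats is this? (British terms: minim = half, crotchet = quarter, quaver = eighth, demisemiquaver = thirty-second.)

One eighth-note beat = 4 thirty-second notes.
Convert each value to thirty-second notes: demisemiquaver = 1; quaver = 4; quaver = 4; minim = 16; minim = 16; dotted crotchet = 12; minim = 16; demisemiquaver = 1.
Adding: 1 + 4 + 4 + 16 + 16 + 12 + 16 + 1 = 70.
70 ÷ 4 = 17.5 beats.

17.5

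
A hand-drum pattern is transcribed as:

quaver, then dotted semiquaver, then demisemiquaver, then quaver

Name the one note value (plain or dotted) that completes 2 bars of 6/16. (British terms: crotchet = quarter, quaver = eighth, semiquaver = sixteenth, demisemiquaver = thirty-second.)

dotted quarter note

2 bars of 6/16 = 24 thirty-second notes.
Convert each value to thirty-second notes: quaver = 4; dotted semiquaver = 3; demisemiquaver = 1; quaver = 4.
Sum: 4 + 3 + 1 + 4 = 12.
Remaining: 24 − 12 = 12 thirty-second notes, which is a dotted quarter note.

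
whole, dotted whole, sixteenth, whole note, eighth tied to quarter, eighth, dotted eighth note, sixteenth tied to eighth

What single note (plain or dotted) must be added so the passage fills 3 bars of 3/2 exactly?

3 bars of 3/2 = 72 sixteenth notes.
Each duration in sixteenth notes: whole = 16; dotted whole = 24; sixteenth = 1; whole note = 16; eighth tied to quarter (eighth + quarter) = 6; eighth = 2; dotted eighth note = 3; sixteenth tied to eighth (sixteenth + eighth) = 3.
Sum: 16 + 24 + 1 + 16 + 6 + 2 + 3 + 3 = 71.
Remaining: 72 − 71 = 1 sixteenth note, which is a sixteenth note.

sixteenth note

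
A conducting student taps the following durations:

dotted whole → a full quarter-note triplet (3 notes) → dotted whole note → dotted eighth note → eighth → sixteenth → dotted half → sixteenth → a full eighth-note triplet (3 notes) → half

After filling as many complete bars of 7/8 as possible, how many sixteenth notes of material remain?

One bar of 7/8 = 14 sixteenth notes.
Working in sixteenth notes: dotted whole = 24; a full quarter-note triplet (3 notes) (three triplet quarters span one half) = 8; dotted whole note = 24; dotted eighth note = 3; eighth = 2; sixteenth = 1; dotted half = 12; sixteenth = 1; a full eighth-note triplet (3 notes) (three triplet eighths span one quarter) = 4; half = 8.
Total: 24 + 8 + 24 + 3 + 2 + 1 + 12 + 1 + 4 + 8 = 87.
87 ÷ 14 = 6 complete bars with 3 sixteenth notes remaining.

3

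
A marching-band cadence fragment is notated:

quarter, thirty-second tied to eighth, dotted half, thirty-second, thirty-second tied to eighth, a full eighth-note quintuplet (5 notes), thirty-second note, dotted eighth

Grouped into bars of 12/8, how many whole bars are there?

1

One bar of 12/8 = 48 thirty-second notes.
In thirty-second notes: quarter = 8; thirty-second tied to eighth (thirty-second + eighth) = 5; dotted half = 24; thirty-second = 1; thirty-second tied to eighth (thirty-second + eighth) = 5; a full eighth-note quintuplet (5 notes) (five quintuplet eighths span one half) = 16; thirty-second note = 1; dotted eighth = 6.
Sum: 8 + 5 + 24 + 1 + 5 + 16 + 1 + 6 = 66.
66 ÷ 48 = 1 complete bar with 18 left over.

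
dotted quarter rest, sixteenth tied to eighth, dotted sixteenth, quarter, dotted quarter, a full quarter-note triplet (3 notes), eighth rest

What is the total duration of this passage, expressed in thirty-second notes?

Each duration in thirty-second notes: dotted quarter rest = 12; sixteenth tied to eighth (sixteenth + eighth) = 6; dotted sixteenth = 3; quarter = 8; dotted quarter = 12; a full quarter-note triplet (3 notes) (three triplet quarters span one half) = 16; eighth rest = 4.
Altogether 12 + 6 + 3 + 8 + 12 + 16 + 4 = 61 thirty-second notes.

61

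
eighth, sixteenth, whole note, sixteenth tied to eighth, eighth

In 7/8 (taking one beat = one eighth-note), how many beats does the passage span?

One eighth-note beat = 2 sixteenth notes.
Express everything in sixteenth notes: eighth = 2; sixteenth = 1; whole note = 16; sixteenth tied to eighth (sixteenth + eighth) = 3; eighth = 2.
Sum: 2 + 1 + 16 + 3 + 2 = 24.
24 ÷ 2 = 12 beats.

12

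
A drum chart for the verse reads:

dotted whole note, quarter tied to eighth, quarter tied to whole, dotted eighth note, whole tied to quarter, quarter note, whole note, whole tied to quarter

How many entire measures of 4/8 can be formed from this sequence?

14

One bar of 4/8 = 8 sixteenth notes.
In sixteenth notes: dotted whole note = 24; quarter tied to eighth (quarter + eighth) = 6; quarter tied to whole (quarter + whole) = 20; dotted eighth note = 3; whole tied to quarter (whole + quarter) = 20; quarter note = 4; whole note = 16; whole tied to quarter (whole + quarter) = 20.
Altogether 24 + 6 + 20 + 3 + 20 + 4 + 16 + 20 = 113.
113 ÷ 8 = 14 complete bars with 1 left over.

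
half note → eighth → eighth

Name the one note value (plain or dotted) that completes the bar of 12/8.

The bar of 12/8 = 12 eighth notes.
Each duration in eighth notes: half note = 4; eighth = 1; eighth = 1.
Sum: 4 + 1 + 1 = 6.
Remaining: 12 − 6 = 6 eighth notes, which is a dotted half note.

dotted half note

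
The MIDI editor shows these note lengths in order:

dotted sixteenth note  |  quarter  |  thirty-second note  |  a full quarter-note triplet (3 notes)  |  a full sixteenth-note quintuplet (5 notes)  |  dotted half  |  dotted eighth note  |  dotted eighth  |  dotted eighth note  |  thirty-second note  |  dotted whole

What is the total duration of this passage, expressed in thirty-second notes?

Convert each value to thirty-second notes: dotted sixteenth note = 3; quarter = 8; thirty-second note = 1; a full quarter-note triplet (3 notes) (three triplet quarters span one half) = 16; a full sixteenth-note quintuplet (5 notes) (five quintuplet sixteenths span one quarter) = 8; dotted half = 24; dotted eighth note = 6; dotted eighth = 6; dotted eighth note = 6; thirty-second note = 1; dotted whole = 48.
Altogether 3 + 8 + 1 + 16 + 8 + 24 + 6 + 6 + 6 + 1 + 48 = 127 thirty-second notes.

127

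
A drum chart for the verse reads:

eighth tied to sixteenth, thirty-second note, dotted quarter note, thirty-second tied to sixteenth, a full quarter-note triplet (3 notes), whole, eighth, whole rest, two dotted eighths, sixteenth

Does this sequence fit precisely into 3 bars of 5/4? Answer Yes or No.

Yes

One bar of 5/4 = 40 thirty-second notes, so 3 bars = 120.
In thirty-second notes: eighth tied to sixteenth (eighth + sixteenth) = 6; thirty-second note = 1; dotted quarter note = 12; thirty-second tied to sixteenth (thirty-second + sixteenth) = 3; a full quarter-note triplet (3 notes) (three triplet quarters span one half) = 16; whole = 32; eighth = 4; whole rest = 32; dotted eighth = 6; dotted eighth = 6; sixteenth = 2.
Sum: 6 + 1 + 12 + 3 + 16 + 32 + 4 + 32 + 6 + 6 + 2 = 120.
120 equals 120, so the answer is Yes.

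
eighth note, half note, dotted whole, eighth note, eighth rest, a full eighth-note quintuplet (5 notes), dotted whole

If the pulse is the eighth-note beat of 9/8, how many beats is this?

35

One eighth-note beat = 2 sixteenth notes.
Convert each value to sixteenth notes: eighth note = 2; half note = 8; dotted whole = 24; eighth note = 2; eighth rest = 2; a full eighth-note quintuplet (5 notes) (five quintuplet eighths span one half) = 8; dotted whole = 24.
Adding: 2 + 8 + 24 + 2 + 2 + 8 + 24 = 70.
70 ÷ 2 = 35 beats.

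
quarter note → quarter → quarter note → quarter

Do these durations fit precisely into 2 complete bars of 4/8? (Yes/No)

One bar of 4/8 = 2 quarter notes, so 2 bars = 4.
In quarter notes: quarter note = 1; quarter = 1; quarter note = 1; quarter = 1.
Total: 1 + 1 + 1 + 1 = 4.
4 equals 4, so the answer is Yes.

Yes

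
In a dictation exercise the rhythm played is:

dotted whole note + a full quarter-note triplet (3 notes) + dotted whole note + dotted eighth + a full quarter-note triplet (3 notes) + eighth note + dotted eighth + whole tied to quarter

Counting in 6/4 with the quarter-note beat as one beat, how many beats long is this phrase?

One quarter-note beat = 4 sixteenth notes.
Working in sixteenth notes: dotted whole note = 24; a full quarter-note triplet (3 notes) (three triplet quarters span one half) = 8; dotted whole note = 24; dotted eighth = 3; a full quarter-note triplet (3 notes) (three triplet quarters span one half) = 8; eighth note = 2; dotted eighth = 3; whole tied to quarter (whole + quarter) = 20.
Total: 24 + 8 + 24 + 3 + 8 + 2 + 3 + 20 = 92.
92 ÷ 4 = 23 beats.

23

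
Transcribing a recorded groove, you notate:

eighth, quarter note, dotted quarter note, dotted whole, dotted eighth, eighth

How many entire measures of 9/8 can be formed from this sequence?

One bar of 9/8 = 18 sixteenth notes.
Working in sixteenth notes: eighth = 2; quarter note = 4; dotted quarter note = 6; dotted whole = 24; dotted eighth = 3; eighth = 2.
Sum: 2 + 4 + 6 + 24 + 3 + 2 = 41.
41 ÷ 18 = 2 complete bars with 5 left over.

2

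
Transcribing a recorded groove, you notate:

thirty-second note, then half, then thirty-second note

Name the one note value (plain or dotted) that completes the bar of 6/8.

dotted eighth note

The bar of 6/8 = 24 thirty-second notes.
Convert each value to thirty-second notes: thirty-second note = 1; half = 16; thirty-second note = 1.
Altogether 1 + 16 + 1 = 18.
Remaining: 24 − 18 = 6 thirty-second notes, which is a dotted eighth note.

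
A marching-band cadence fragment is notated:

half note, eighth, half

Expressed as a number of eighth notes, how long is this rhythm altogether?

9

In eighth notes: half note = 4; eighth = 1; half = 4.
Sum: 4 + 1 + 4 = 9 eighth notes.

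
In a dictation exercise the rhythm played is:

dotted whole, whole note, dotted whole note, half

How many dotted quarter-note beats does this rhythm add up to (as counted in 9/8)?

12

One dotted quarter-note beat = 3 eighth notes.
Express everything in eighth notes: dotted whole = 12; whole note = 8; dotted whole note = 12; half = 4.
Altogether 12 + 8 + 12 + 4 = 36.
36 ÷ 3 = 12 beats.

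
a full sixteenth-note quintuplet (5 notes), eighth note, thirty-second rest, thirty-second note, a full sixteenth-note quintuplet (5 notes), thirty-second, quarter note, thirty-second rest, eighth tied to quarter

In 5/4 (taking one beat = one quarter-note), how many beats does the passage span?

One quarter-note beat = 8 thirty-second notes.
Express everything in thirty-second notes: a full sixteenth-note quintuplet (5 notes) (five quintuplet sixteenths span one quarter) = 8; eighth note = 4; thirty-second rest = 1; thirty-second note = 1; a full sixteenth-note quintuplet (5 notes) (five quintuplet sixteenths span one quarter) = 8; thirty-second = 1; quarter note = 8; thirty-second rest = 1; eighth tied to quarter (eighth + quarter) = 12.
Adding: 8 + 4 + 1 + 1 + 8 + 1 + 8 + 1 + 12 = 44.
44 ÷ 8 = 5.5 beats.

5.5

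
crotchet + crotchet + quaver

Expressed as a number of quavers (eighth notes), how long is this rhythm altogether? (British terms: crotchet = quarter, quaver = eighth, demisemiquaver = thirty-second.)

5

Convert each value to eighth notes: crotchet = 2; crotchet = 2; quaver = 1.
Altogether 2 + 2 + 1 = 5 eighth notes.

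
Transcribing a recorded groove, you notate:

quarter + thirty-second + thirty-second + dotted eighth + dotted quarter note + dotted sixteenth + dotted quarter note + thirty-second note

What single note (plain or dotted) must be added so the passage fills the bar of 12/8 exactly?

The bar of 12/8 = 48 thirty-second notes.
Working in thirty-second notes: quarter = 8; thirty-second = 1; thirty-second = 1; dotted eighth = 6; dotted quarter note = 12; dotted sixteenth = 3; dotted quarter note = 12; thirty-second note = 1.
Total: 8 + 1 + 1 + 6 + 12 + 3 + 12 + 1 = 44.
Remaining: 48 − 44 = 4 thirty-second notes, which is a eighth note.

eighth note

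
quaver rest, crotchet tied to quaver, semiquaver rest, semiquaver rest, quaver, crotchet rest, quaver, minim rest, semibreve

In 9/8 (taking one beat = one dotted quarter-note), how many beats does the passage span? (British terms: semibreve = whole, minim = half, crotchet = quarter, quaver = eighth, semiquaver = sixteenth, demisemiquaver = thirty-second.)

7

One dotted quarter-note beat = 6 sixteenth notes.
Working in sixteenth notes: quaver rest = 2; crotchet tied to quaver (crotchet + quaver) = 6; semiquaver rest = 1; semiquaver rest = 1; quaver = 2; crotchet rest = 4; quaver = 2; minim rest = 8; semibreve = 16.
Adding: 2 + 6 + 1 + 1 + 2 + 4 + 2 + 8 + 16 = 42.
42 ÷ 6 = 7 beats.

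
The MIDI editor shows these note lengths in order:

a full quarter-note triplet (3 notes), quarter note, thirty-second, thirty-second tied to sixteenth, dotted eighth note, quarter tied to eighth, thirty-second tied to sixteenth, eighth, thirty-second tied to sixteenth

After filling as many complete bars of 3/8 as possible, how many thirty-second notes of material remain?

8

One bar of 3/8 = 12 thirty-second notes.
Express everything in thirty-second notes: a full quarter-note triplet (3 notes) (three triplet quarters span one half) = 16; quarter note = 8; thirty-second = 1; thirty-second tied to sixteenth (thirty-second + sixteenth) = 3; dotted eighth note = 6; quarter tied to eighth (quarter + eighth) = 12; thirty-second tied to sixteenth (thirty-second + sixteenth) = 3; eighth = 4; thirty-second tied to sixteenth (thirty-second + sixteenth) = 3.
Altogether 16 + 8 + 1 + 3 + 6 + 12 + 3 + 4 + 3 = 56.
56 ÷ 12 = 4 complete bars with 8 thirty-second notes remaining.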